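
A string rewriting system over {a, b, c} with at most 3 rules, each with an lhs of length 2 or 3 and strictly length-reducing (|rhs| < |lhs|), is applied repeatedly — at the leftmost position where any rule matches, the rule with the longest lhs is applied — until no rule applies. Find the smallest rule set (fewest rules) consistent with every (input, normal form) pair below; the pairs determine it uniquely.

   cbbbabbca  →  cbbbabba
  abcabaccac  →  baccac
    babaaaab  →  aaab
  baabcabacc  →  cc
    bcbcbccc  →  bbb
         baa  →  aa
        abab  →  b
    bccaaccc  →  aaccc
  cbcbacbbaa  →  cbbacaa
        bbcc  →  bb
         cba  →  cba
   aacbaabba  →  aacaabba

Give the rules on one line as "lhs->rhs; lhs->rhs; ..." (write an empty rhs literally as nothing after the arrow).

aba->; baa->aa; bc->b

  | cbbbabbca => cbbbabba
  | abcabaccac => ababaccac => baccac
  | babaaaab => baaab => aaab
  | baabcabacc => aabcabacc => aababacc => abacc => cc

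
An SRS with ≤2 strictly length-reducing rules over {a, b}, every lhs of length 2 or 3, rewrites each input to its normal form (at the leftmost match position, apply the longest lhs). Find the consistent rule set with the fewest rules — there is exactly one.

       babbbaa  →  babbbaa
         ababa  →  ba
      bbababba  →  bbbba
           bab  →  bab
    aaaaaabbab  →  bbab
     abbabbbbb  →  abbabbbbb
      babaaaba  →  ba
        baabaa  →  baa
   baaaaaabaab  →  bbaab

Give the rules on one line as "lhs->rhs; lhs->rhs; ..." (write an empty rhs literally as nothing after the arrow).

  | babbbaa
  | ababa => ba
  | bbababba => bbbba
  | bab

aaa->; aba->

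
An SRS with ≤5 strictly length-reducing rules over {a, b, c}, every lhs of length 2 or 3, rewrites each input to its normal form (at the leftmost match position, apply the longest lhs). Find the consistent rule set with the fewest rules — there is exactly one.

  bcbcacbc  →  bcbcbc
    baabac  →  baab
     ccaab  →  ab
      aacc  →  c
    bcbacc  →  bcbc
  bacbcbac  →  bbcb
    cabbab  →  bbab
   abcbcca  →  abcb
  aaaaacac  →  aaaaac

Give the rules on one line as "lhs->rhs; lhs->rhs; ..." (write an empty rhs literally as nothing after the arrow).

  | bcbcacbc => bcbcbc
  | baabac => baab
  | ccaab => caab => ab
  | aacc => acc => cc => c

acc->cc; bac->b; ca->; cc->c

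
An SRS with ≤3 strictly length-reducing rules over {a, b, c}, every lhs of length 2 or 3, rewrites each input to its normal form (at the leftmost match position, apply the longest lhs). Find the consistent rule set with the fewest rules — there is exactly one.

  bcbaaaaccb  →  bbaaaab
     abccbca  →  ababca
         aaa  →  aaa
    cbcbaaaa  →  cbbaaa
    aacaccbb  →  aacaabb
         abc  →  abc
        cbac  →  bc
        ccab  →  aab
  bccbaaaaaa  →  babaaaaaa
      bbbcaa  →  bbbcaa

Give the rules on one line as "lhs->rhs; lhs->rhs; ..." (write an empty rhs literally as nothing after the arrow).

cba->b; cc->a

  | bcbaaaaccb => bbaaaccb => bbaaaab
  | abccbca => ababca
  | aaa
  | cbcbaaaa => cbbaaa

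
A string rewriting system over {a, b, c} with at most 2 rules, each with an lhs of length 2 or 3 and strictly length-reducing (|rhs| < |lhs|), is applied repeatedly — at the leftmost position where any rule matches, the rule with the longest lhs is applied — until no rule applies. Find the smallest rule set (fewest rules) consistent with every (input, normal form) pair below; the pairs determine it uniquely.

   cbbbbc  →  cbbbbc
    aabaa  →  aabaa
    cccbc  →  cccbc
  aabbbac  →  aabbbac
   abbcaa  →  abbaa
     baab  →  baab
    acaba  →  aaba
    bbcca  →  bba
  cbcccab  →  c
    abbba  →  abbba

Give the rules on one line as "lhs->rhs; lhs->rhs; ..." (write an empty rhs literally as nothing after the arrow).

bab->; ca->a

  | cbbbbc
  | aabaa
  | cccbc
  | aabbbac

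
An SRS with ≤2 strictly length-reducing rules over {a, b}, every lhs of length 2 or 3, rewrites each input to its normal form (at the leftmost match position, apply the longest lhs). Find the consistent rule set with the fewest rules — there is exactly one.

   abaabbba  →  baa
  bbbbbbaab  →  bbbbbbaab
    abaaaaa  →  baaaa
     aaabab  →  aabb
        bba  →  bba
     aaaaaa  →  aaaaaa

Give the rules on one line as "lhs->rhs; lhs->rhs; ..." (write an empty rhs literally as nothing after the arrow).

aba->b; bab->ba

  | abaabbba => babbba => babba => baba => baa
  | bbbbbbaab
  | abaaaaa => baaaa
  | aaabab => aabb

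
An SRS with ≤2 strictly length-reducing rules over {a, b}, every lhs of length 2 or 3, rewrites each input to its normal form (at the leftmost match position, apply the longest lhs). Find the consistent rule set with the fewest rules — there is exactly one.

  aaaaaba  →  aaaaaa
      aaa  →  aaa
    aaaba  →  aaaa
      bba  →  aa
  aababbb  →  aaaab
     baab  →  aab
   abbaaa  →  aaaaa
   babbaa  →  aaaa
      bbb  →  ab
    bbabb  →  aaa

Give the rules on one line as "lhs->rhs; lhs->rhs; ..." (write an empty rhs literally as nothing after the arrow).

ba->a; bb->a

  | aaaaaba => aaaaaa
  | aaa
  | aaaba => aaaa
  | bba => aa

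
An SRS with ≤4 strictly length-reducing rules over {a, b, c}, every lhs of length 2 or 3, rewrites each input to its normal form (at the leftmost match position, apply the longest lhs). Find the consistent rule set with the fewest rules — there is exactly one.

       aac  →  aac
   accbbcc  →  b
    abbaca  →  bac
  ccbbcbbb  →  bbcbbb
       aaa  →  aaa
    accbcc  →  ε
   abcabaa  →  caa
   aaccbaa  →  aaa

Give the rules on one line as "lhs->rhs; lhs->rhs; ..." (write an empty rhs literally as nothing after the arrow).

ab->; aca->ac; cc->

  | aac
  | accbbcc => abbcc => bcc => b
  | abbaca => baca => bac
  | ccbbcbbb => bbcbbb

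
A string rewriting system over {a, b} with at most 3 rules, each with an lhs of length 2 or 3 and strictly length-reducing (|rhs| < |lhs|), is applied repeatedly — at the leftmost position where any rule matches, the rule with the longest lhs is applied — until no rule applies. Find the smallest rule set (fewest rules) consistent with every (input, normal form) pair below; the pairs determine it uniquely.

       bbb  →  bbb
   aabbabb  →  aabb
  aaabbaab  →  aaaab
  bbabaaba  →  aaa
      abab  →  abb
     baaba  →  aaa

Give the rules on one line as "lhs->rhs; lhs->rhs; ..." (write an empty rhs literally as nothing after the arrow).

  | bbb
  | aabbabb => aabb
  | aaabbaab => aaaab
  | bbabaaba => baaba => aaba => aaa

ba->a; bab->bb; bba->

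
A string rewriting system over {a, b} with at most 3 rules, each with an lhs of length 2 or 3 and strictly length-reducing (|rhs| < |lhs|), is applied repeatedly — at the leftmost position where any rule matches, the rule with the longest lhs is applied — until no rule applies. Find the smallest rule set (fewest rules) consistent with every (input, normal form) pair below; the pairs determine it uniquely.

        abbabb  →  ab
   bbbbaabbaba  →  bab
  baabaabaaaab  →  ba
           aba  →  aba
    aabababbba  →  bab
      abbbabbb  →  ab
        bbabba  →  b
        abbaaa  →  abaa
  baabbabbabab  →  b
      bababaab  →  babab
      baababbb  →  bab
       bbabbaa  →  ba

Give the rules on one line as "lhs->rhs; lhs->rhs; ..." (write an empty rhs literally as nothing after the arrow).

aab->ba; bb->b; bba->b

  | abbabb => abbb => abb => ab
  | bbbbaabbaba => bbbaabbaba => bbaabbaba => babbaba => babba => bab
  | baabaabaaaab => bbaaabaaaab => baabaaaab => bbaaaaab => baaaab => baaba => bbaa => ba
  | aba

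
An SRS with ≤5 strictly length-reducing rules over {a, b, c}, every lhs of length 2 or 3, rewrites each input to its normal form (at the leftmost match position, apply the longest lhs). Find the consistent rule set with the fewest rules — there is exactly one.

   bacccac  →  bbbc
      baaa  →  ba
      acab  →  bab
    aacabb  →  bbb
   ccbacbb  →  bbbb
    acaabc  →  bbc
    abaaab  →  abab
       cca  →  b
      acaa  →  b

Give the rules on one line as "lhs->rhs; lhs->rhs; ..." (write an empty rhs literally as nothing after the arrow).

aa->; ac->b; ca->b; cb->b

  | bacccac => bbccac => bbcbc => bbbc
  | baaa => ba
  | acab => bab
  | aacabb => cabb => bbb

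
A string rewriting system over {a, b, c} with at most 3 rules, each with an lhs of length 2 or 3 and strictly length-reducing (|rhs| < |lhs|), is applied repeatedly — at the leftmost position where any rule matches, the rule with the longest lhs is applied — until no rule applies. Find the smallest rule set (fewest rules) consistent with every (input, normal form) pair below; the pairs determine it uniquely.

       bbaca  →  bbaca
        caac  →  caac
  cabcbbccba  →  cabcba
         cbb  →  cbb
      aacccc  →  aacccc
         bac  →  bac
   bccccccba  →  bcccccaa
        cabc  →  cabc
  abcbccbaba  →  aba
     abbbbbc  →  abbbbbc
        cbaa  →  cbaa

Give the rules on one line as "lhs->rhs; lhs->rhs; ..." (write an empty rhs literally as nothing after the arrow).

bca->; ccb->ca

  | bbaca
  | caac
  | cabcbbccba => cabcbbcaa => cabcba
  | cbb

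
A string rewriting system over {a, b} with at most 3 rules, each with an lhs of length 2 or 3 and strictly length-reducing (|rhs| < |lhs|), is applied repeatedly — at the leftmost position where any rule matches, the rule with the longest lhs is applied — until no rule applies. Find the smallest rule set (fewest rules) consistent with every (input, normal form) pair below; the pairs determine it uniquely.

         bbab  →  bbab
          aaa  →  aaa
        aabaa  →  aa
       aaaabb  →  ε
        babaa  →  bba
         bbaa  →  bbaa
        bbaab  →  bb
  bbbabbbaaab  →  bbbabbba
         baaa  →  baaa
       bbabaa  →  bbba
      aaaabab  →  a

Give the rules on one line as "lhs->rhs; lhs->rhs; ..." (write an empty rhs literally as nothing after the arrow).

aab->; aba->b

  | bbab
  | aaa
  | aabaa => aa
  | aaaabb => aab => ε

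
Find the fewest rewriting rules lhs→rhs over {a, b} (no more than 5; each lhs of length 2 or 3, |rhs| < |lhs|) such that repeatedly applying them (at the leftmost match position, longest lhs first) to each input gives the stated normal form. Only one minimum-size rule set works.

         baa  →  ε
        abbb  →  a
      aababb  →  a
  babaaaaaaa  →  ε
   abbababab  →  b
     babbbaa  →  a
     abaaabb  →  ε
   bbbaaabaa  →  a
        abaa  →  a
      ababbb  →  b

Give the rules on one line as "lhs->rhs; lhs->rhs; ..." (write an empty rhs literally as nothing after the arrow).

aa->; ab->a; ba->a; bb->

  | baa => aa => ε
  | abbb => abb => ab => a
  | aababb => babb => abb => ab => a
  | babaaaaaaa => abaaaaaaa => aaaaaaaa => aaaaaa => aaaa => aa => ε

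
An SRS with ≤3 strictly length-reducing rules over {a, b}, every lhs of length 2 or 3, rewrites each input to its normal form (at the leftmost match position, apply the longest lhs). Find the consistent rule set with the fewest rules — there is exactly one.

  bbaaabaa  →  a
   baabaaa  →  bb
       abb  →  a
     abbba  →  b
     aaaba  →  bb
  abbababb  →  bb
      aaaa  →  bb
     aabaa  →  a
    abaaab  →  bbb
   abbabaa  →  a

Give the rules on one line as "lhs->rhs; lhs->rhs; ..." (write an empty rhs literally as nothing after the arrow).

  | bbaaabaa => aabaa => bbaa => a
  | baabaaa => bbbaaa => baa => bb
  | abb => ab => a
  | abbba => abba => aba => aa => b

aa->b; ab->a; bba->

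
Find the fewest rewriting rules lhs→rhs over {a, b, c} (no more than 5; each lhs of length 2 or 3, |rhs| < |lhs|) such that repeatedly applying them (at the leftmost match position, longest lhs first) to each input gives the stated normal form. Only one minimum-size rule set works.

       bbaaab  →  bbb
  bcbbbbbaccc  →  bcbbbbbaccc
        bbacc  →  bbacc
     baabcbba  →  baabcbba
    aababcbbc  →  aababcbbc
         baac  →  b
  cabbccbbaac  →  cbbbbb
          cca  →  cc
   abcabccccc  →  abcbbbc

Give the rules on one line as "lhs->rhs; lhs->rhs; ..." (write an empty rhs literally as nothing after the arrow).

  | bbaaab => bbb
  | bcbbbbbaccc
  | bbacc
  | baabcbba

aaa->; aac->; bcc->bb; ca->c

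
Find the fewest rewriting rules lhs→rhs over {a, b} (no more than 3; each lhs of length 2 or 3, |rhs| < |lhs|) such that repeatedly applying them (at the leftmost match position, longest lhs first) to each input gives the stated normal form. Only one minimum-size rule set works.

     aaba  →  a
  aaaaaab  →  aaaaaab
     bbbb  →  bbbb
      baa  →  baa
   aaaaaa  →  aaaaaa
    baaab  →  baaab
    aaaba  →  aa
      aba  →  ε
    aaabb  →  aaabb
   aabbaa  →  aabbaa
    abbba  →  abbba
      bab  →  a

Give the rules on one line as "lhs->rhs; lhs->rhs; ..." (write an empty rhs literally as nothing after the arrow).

  | aaba => a
  | aaaaaab
  | bbbb
  | baa

aba->; bab->a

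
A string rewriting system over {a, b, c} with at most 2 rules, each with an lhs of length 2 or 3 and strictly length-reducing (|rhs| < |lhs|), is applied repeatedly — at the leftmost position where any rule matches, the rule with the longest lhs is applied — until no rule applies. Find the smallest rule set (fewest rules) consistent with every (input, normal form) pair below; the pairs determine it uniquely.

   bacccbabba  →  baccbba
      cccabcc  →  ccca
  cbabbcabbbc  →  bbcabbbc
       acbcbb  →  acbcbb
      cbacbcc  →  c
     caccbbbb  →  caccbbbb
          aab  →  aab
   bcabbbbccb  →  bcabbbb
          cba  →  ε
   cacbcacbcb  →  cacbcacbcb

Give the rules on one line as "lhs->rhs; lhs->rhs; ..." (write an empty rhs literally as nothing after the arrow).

  | bacccbabba => baccbba
  | cccabcc => ccca
  | cbabbcabbbc => bbcabbbc
  | acbcbb

bcc->; cba->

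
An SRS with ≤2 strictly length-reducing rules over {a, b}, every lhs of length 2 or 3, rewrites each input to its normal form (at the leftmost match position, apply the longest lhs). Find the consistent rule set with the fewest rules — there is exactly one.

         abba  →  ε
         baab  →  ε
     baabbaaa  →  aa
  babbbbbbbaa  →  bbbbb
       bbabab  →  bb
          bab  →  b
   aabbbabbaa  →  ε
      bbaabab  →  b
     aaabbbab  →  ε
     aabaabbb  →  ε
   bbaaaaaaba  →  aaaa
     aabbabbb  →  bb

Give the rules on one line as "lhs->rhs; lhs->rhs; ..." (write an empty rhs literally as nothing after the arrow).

ab->; ba->

  | abba => ba => ε
  | baab => ab => ε
  | baabbaaa => abbaaa => baaa => aa
  | babbbbbbbaa => bbbbbbbaa => bbbbbba => bbbbb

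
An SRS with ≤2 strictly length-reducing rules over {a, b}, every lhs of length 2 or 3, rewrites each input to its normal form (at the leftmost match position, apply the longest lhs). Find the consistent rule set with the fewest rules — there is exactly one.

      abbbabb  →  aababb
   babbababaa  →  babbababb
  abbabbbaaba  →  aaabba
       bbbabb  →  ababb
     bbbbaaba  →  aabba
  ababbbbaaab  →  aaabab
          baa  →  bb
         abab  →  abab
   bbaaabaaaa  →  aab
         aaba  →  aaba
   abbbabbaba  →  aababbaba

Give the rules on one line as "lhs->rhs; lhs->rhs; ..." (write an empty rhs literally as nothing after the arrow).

  | abbbabb => aababb
  | babbababaa => babbababb
  | abbabbbaaba => abbaabaaba => abbbbaaba => aabbaaba => aabbbba => aaabba
  | bbbabb => ababb

baa->bb; bbb->ab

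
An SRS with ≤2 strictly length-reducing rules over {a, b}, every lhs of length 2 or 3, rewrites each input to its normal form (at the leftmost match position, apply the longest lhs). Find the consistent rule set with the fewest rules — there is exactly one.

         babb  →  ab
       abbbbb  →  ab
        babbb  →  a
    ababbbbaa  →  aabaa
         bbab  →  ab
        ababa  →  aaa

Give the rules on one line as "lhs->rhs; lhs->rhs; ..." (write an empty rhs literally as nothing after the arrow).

  | babb => ab
  | abbbbb => abbb => ab
  | babbb => abb => a
  | ababbbbaa => aabbbaa => aabaa

bab->a; bb->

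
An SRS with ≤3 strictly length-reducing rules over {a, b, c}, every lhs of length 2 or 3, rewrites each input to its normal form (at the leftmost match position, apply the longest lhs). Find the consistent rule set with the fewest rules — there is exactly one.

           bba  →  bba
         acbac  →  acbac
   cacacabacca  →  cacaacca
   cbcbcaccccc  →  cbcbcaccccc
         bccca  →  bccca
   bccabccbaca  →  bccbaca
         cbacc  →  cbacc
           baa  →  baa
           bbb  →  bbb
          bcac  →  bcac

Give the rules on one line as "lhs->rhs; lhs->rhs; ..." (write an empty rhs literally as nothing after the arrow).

ab->; cab->ab

  | bba
  | acbac
  | cacacabacca => cacaabacca => cacaacca
  | cbcbcaccccc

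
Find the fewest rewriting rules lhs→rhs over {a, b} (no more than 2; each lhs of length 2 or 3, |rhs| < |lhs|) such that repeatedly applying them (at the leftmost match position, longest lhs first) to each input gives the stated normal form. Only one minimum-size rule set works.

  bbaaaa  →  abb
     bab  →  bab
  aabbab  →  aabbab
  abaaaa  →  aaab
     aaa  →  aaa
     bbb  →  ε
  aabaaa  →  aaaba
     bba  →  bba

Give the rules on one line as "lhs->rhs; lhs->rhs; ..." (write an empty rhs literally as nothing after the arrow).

  | bbaaaa => babaa => baab => abb
  | bab
  | aabbab
  | abaaaa => aabaa => aaab

baa->ab; bbb->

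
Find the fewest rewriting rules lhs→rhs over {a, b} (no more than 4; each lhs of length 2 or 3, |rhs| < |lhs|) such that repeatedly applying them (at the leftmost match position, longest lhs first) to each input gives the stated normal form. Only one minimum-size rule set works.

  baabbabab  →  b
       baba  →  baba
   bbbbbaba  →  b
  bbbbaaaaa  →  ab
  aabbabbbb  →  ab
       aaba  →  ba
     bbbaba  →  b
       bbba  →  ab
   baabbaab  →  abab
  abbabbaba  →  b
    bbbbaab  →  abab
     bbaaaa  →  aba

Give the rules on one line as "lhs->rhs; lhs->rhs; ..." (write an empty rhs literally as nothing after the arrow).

  | baabbabab => bbbabab => bbabab => abbab => aabb => bb => b
  | baba
  | bbbbbaba => bbbbaba => bbbaba => bbaba => abba => aab => b
  | bbbbaaaaa => bbbaaaaa => bbaaaaa => abaaaa => abaa => ab

aa->; bb->b; bba->ab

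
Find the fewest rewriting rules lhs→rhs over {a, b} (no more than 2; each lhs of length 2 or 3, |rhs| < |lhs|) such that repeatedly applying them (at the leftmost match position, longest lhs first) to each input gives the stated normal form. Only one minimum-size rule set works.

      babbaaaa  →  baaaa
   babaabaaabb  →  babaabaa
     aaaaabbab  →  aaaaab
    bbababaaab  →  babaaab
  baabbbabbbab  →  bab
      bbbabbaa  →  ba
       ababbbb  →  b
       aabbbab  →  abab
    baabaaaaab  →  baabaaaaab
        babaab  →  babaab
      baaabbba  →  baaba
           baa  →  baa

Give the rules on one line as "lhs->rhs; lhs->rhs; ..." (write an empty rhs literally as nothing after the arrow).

  | babbaaaa => baaaa
  | babaabaaabb => babaabaa
  | aaaaabbab => aaaaab
  | bbababaaab => babaaab

abb->; bba->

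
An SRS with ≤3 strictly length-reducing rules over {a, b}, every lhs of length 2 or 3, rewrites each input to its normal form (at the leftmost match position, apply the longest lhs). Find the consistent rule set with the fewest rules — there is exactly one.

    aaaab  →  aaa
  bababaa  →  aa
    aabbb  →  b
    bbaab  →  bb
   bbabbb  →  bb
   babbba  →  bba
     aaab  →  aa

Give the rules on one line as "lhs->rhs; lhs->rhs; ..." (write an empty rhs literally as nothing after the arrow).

  | aaaab => aaa
  | bababaa => ababaa => abaa => aa
  | aabbb => abb => b
  | bbaab => bb

ab->; baa->; bab->ab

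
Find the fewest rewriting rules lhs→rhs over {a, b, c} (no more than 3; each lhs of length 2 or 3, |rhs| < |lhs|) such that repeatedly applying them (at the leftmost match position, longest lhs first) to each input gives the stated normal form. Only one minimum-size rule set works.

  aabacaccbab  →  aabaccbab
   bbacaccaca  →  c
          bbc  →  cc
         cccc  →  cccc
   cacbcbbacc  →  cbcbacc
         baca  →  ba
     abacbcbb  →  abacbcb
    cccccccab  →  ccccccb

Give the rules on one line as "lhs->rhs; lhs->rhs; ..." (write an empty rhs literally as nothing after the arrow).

  | aabacaccbab => aabaccbab
  | bbacaccaca => cacaccaca => caccaca => ccaca => cca => c
  | bbc => cc
  | cccc

bb->c; ca->; cbb->cb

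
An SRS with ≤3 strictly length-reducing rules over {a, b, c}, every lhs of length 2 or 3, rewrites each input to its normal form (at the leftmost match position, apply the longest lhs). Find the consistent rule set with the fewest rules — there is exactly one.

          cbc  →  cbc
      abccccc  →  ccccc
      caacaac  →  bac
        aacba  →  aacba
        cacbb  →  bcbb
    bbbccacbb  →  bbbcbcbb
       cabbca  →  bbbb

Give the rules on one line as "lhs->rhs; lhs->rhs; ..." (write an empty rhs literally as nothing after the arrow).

  | cbc
  | abccccc => ccccc
  | caacaac => bacaac => babac => bac
  | aacba

ab->; ca->b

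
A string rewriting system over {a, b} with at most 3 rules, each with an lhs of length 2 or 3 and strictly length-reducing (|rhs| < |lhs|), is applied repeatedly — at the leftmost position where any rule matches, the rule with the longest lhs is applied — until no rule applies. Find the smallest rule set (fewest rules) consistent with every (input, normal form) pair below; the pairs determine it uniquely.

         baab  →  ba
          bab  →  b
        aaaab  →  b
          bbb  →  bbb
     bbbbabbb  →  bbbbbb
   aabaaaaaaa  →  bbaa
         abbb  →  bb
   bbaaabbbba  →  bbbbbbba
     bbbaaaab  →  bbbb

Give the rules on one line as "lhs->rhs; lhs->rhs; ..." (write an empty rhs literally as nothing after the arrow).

aaa->b; ab->

  | baab => ba
  | bab => b
  | aaaab => bab => b
  | bbb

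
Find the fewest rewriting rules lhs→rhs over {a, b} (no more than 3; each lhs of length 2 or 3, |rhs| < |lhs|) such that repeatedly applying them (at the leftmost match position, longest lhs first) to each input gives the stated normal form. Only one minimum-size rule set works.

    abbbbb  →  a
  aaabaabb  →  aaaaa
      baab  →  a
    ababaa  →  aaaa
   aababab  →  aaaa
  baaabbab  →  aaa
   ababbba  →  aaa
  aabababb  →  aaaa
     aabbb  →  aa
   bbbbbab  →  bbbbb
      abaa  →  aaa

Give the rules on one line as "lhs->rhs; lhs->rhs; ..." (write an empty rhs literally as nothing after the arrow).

ab->a; ba->

  | abbbbb => abbbb => abbb => abb => ab => a
  | aaabaabb => aaaaabb => aaaaab => aaaaa
  | baab => ab => a
  | ababaa => aabaa => aaaa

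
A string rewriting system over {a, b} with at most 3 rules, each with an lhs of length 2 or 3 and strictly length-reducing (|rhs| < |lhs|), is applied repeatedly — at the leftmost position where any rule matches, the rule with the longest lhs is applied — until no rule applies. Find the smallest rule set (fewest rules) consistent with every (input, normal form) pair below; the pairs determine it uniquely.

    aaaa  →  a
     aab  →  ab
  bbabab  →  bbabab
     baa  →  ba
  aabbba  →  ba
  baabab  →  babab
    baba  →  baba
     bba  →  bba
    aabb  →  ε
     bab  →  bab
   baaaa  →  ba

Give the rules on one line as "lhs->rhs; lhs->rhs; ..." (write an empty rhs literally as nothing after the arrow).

aa->a; abb->

  | aaaa => aaa => aa => a
  | aab => ab
  | bbabab
  | baa => ba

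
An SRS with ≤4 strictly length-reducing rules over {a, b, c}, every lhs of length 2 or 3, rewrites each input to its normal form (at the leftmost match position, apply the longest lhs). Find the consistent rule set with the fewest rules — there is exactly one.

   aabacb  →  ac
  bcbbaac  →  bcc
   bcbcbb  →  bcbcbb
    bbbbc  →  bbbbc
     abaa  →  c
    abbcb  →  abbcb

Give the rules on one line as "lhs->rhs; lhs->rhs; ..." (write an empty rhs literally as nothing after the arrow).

  | aabacb => cbacb => ccb => ac
  | bcbbaac => bcbac => bcc
  | bcbcbb
  | bbbbc

aa->c; ba->; ccb->ac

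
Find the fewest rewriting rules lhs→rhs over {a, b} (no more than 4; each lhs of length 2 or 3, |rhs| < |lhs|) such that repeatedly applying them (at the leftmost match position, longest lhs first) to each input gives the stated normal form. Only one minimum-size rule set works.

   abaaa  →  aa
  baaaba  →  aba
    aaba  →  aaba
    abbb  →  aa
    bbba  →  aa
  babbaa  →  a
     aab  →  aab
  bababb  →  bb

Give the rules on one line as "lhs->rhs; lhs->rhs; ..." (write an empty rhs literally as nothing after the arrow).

baa->; bab->ba; bbb->a

  | abaaa => aa
  | baaaba => aba
  | aaba
  | abbb => aa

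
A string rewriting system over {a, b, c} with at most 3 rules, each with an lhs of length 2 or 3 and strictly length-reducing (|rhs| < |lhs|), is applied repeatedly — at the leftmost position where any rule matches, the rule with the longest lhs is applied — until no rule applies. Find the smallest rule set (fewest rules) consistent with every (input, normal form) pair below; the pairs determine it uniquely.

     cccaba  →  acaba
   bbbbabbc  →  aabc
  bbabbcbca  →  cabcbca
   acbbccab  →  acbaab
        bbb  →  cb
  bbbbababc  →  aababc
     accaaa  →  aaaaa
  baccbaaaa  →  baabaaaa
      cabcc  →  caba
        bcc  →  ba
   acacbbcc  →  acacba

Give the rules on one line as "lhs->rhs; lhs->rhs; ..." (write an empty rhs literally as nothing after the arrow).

bb->c; bbc->bc; cc->a

  | cccaba => acaba
  | bbbbabbc => cbbabbc => ccabbc => aabbc => aabc
  | bbabbcbca => cabbcbca => cabcbca
  | acbbccab => acbccab => acbaab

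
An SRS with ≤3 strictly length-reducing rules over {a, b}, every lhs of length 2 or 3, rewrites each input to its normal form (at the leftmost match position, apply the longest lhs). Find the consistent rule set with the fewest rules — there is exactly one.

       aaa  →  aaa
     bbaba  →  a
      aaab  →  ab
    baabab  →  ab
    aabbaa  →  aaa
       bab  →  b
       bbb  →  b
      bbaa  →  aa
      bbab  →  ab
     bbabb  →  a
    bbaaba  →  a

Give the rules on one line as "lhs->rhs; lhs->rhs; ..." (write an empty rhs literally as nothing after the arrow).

  | aaa
  | bbaba => aba => a
  | aaab => aab => ab
  | baabab => abab => ab

aab->ab; ba->; bb->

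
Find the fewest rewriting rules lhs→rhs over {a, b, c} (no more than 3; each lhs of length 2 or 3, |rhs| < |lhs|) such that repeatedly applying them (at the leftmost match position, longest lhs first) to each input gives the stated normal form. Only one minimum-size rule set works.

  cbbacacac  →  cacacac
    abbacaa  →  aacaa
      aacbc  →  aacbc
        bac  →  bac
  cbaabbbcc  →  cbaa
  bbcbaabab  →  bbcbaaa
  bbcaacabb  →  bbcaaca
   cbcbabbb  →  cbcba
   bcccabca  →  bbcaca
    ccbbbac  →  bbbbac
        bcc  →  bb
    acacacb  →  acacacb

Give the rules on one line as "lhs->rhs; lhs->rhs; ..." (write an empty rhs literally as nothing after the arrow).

ab->a; cbb->c; cc->b

  | cbbacacac => cacacac
  | abbacaa => abacaa => aacaa
  | aacbc
  | bac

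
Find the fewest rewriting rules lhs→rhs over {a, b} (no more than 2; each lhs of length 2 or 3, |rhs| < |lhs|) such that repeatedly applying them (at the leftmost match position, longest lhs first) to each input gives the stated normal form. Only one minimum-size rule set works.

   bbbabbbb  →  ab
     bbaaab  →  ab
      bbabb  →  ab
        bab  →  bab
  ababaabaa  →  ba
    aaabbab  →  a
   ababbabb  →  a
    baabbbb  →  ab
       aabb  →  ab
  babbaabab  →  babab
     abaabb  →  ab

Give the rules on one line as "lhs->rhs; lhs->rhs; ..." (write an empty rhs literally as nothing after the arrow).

aa->b; bb->a

  | bbbabbbb => ababbbb => abaabb => abbbb => aabb => bbb => ab
  | bbaaab => aaaab => baab => bbb => ab
  | bbabb => aabb => bbb => ab
  | bab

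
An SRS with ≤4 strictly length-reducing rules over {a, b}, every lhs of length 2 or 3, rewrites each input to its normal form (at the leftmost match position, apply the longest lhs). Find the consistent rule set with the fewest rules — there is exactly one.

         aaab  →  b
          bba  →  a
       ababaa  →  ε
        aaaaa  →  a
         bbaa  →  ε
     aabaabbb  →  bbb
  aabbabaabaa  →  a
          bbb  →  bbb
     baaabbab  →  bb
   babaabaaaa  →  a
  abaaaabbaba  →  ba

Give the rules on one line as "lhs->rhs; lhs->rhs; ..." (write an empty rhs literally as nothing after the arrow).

aa->; aab->a; ab->b; bba->a

  | aaab => ab => b
  | bba => a
  | ababaa => babaa => bbaa => aa => ε
  | aaaaa => aaa => a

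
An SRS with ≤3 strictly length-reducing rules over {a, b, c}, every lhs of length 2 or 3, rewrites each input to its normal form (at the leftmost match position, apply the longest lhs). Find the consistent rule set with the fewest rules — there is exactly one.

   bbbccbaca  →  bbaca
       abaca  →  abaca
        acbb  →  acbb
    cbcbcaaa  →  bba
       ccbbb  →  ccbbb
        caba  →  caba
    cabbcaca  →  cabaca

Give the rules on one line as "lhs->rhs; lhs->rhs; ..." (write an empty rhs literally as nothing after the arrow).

bc->; caa->bb

  | bbbccbaca => bbcbaca => bbaca
  | abaca
  | acbb
  | cbcbcaaa => cbcaaa => caaa => bba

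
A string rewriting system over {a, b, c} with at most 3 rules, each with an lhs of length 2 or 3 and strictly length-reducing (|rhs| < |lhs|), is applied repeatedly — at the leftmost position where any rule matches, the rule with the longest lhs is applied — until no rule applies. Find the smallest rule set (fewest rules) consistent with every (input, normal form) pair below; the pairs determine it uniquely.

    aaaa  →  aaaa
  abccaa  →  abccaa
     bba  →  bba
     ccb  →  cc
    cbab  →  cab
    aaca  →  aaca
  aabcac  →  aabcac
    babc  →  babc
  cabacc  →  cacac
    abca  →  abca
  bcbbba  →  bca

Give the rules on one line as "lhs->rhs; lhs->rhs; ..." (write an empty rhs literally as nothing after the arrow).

bac->ca; cb->c

  | aaaa
  | abccaa
  | bba
  | ccb => cc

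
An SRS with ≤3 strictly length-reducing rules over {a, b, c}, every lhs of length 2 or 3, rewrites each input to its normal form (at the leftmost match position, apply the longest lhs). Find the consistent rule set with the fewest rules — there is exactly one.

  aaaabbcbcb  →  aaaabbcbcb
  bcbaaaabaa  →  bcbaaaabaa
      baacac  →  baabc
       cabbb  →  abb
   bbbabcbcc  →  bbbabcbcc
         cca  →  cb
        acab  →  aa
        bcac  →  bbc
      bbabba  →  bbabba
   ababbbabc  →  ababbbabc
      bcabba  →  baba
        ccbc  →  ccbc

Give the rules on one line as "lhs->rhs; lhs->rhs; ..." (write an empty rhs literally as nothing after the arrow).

  | aaaabbcbcb
  | bcbaaaabaa
  | baacac => baabc
  | cabbb => abb

ca->b; cab->a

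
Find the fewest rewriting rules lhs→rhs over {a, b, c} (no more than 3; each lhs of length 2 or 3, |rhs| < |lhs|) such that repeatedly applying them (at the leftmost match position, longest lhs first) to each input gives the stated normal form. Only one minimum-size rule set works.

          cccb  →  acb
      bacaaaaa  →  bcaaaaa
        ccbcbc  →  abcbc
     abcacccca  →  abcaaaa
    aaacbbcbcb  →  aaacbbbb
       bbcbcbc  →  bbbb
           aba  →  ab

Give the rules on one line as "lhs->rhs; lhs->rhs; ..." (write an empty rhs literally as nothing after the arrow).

ba->b; bbc->bb; cc->a

  | cccb => acb
  | bacaaaaa => bcaaaaa
  | ccbcbc => abcbc
  | abcacccca => abcaacca => abcaaaa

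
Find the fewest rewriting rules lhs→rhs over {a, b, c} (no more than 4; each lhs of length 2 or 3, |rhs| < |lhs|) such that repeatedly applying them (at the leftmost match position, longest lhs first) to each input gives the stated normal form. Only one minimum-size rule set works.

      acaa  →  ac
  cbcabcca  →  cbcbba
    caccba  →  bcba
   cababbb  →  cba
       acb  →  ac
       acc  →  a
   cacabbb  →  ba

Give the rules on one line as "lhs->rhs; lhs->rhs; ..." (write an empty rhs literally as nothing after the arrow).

ab->a; acb->ac; ca->c; cc->b

  | acaa => aca => ac
  | cbcabcca => cbcbcca => cbcbba
  | caccba => cccba => bcba
  | cababbb => cbabbb => cbabb => cbab => cba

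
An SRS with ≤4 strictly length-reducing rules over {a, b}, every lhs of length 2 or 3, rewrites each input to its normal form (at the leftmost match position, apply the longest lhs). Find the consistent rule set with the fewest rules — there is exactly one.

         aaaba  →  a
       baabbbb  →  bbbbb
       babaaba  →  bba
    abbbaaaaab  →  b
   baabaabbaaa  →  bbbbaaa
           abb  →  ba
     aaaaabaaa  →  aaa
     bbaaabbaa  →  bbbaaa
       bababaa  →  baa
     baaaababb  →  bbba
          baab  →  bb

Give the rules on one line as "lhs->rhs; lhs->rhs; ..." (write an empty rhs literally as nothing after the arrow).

  | aaaba => aba => a
  | baabbbb => bbbbb
  | babaaba => baaba => bba
  | abbbaaaaab => babaaaaab => baaaaab => baaab => bab => b

aab->b; ab->; abb->ba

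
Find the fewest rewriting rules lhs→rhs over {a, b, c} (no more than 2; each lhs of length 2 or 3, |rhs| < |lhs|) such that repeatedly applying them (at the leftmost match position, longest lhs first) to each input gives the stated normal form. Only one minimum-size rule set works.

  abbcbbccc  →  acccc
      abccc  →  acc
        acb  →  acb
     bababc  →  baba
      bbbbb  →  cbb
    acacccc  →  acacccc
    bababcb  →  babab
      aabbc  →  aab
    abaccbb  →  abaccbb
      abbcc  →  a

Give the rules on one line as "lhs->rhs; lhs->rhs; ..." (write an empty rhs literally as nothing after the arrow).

bbb->c; bc->

  | abbcbbccc => abbbccc => acccc
  | abccc => acc
  | acb
  | bababc => baba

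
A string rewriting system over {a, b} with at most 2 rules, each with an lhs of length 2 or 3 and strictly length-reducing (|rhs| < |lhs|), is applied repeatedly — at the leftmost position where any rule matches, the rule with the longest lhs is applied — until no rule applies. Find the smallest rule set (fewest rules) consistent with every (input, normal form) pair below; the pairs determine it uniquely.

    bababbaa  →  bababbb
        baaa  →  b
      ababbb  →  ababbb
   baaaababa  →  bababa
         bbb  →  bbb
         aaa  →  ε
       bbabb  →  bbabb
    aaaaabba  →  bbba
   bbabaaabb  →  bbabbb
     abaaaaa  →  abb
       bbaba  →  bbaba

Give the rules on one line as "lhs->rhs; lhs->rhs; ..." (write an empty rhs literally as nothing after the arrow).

  | bababbaa => bababbb
  | baaa => b
  | ababbb
  | baaaababa => bababa

aa->b; aaa->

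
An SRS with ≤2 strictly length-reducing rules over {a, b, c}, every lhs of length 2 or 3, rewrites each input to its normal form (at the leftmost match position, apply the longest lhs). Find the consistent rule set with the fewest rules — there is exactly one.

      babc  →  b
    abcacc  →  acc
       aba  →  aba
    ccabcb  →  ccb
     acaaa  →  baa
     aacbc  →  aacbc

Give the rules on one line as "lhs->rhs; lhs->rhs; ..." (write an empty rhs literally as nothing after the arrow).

  | babc => b
  | abcacc => acc
  | aba
  | ccabcb => ccb

abc->; aca->b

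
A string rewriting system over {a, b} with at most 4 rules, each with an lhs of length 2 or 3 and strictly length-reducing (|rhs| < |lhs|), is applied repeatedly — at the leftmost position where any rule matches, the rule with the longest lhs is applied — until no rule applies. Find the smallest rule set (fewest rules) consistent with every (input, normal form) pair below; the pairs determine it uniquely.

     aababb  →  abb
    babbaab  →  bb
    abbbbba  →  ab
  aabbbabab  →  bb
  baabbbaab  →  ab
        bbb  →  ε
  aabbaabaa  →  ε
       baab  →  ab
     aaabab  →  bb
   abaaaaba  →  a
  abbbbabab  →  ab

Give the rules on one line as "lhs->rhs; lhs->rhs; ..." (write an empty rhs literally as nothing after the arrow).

aa->b; ba->; bab->ab; bbb->

  | aababb => bbabb => babb => abb
  | babbaab => abbaab => abab => aab => bb
  | abbbbba => abba => ab
  | aabbbabab => bbbbabab => babab => abab => aab => bb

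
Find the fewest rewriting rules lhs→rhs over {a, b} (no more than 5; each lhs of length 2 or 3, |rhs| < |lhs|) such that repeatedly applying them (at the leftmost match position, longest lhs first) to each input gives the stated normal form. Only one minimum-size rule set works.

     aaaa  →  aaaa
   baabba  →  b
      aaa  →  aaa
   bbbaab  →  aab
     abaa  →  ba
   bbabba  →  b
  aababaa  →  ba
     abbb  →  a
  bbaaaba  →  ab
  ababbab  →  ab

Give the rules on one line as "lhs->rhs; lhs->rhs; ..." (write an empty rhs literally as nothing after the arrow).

  | aaaa
  | baabba => abba => aba => b
  | aaa
  | bbbaab => aab

aba->b; baa->a; bb->b; bbb->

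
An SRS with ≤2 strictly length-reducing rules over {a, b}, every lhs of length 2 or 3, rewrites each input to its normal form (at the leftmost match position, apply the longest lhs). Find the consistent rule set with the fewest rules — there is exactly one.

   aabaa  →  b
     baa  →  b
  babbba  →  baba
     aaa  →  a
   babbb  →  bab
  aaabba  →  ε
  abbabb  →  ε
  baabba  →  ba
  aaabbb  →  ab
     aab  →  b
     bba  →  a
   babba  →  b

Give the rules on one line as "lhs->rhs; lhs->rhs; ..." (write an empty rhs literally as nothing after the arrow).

aa->; bb->

  | aabaa => baa => b
  | baa => b
  | babbba => baba
  | aaa => a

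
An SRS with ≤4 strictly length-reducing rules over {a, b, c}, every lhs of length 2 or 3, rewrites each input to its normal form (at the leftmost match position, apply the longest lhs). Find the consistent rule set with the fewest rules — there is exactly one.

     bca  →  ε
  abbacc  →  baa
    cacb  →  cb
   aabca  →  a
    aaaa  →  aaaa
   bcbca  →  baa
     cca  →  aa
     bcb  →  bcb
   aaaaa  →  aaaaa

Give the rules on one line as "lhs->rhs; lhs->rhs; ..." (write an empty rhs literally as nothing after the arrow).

  | bca => ca => ε
  | abbacc => bacc => baa
  | cacb => cb
  | aabca => aca => a

ab->; bca->ca; ca->; cc->a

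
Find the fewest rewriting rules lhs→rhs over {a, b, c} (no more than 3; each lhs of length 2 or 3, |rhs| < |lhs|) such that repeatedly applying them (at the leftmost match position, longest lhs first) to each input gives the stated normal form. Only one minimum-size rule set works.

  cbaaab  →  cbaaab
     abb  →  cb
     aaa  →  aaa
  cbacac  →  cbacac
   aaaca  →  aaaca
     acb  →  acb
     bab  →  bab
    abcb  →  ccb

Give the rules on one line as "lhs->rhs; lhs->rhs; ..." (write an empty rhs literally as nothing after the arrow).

  | cbaaab
  | abb => cb
  | aaa
  | cbacac

abb->cb; abc->cc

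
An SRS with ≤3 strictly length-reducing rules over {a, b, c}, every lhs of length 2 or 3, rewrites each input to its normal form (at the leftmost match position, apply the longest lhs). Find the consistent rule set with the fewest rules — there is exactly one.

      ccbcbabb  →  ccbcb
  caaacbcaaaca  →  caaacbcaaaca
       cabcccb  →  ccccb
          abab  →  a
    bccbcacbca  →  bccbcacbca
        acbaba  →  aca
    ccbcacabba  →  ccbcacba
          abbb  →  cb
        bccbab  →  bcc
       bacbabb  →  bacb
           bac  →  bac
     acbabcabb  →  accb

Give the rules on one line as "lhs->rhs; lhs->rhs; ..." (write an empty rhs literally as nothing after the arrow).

  | ccbcbabb => ccbcb
  | caaacbcaaaca
  | cabcccb => ccccb
  | abab => a

abb->c; bab->; cab->c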